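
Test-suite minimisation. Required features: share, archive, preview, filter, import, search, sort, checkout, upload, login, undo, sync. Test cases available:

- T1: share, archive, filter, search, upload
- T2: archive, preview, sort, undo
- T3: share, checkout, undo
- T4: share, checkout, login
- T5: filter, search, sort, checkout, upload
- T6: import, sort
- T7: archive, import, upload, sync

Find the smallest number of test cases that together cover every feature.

T1, T2, T4, T7 together cover {share, archive, preview, filter, import, search, sort, checkout, upload, login, undo, sync} — every feature.
No 3 of the 7 test cases cover everything (all 35 triples fall short), so 4 is minimum.

4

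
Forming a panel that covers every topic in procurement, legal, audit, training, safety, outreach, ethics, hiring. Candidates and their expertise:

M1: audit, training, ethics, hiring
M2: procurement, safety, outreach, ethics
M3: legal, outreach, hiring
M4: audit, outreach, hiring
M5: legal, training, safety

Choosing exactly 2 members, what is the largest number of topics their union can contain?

7

Choosing M1, M2 covers {procurement, audit, training, safety, outreach, ethics, hiring} — 7 topics.
No choice of 2 members does better; here legal is left uncovered.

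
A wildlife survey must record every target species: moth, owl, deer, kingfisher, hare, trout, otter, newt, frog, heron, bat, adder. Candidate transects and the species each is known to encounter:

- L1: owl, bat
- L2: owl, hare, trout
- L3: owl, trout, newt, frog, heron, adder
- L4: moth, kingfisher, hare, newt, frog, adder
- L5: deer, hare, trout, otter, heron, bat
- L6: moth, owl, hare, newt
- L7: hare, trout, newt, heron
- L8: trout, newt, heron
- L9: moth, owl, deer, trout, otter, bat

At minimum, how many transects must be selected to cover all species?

3

L1, L4, L5 together cover {moth, owl, deer, kingfisher, hare, trout, otter, newt, frog, heron, bat, adder} — every species.
No 2 of the 9 transects cover everything (all 36 pairs fall short), so 3 is minimum.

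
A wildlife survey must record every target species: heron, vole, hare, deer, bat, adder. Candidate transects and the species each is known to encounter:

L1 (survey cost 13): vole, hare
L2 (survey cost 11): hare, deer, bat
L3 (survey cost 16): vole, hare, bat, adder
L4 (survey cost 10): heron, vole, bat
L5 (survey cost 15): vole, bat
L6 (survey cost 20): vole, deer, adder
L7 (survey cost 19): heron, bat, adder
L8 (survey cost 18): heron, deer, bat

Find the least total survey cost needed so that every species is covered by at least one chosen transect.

34

L3, L8 cover every species at survey cost 16 + 18 = 34.
Any cover uses at least 2 transects; among all covering selections none totals below 34.
Greedy by coverage-per-survey cost would pick L4, L2, L3 for 37 — worse than the optimum 34.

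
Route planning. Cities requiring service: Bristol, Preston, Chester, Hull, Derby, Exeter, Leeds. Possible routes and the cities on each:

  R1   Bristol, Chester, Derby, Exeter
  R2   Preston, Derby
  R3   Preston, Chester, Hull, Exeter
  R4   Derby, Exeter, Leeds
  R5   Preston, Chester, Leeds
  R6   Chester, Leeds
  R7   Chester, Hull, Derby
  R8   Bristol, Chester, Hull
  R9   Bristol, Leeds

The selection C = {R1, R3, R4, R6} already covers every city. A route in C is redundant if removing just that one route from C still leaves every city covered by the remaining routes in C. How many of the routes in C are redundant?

Drop R1: Bristol uncovered — not redundant.
Drop R3: Preston, Hull uncovered — not redundant.
Drop R4: the rest still cover every city — redundant.
Drop R6: the rest still cover every city — redundant.
2 redundant: R4, R6.

2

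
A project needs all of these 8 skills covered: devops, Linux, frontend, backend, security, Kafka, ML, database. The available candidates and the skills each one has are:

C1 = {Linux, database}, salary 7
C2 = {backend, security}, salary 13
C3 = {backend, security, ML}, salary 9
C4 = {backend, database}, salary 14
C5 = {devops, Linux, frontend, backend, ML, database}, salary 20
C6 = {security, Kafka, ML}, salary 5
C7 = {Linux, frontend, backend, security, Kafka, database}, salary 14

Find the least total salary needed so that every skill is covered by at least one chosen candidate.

25

C5, C6 cover every skill at salary 20 + 5 = 25.
Any cover uses at least 2 candidates; among all covering selections none totals below 25.
Greedy by coverage-per-salary would pick C6, C1, C5 for 32 — worse than the optimum 25.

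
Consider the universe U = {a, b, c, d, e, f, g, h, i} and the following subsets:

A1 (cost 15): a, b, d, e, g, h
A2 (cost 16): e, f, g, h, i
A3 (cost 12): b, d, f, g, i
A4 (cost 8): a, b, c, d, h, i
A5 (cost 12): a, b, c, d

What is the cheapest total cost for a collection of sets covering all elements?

24

A2, A4 cover every element at cost 16 + 8 = 24.
Any cover uses at least 2 sets; among all covering selections none totals below 24.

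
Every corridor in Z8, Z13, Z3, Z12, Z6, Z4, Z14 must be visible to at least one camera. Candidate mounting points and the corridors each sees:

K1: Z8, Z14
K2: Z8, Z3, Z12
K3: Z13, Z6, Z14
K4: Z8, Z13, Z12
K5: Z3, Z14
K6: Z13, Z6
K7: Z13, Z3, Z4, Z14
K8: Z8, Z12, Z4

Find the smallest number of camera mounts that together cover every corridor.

3

K2, K3, K7 together cover {Z8, Z13, Z3, Z12, Z6, Z4, Z14} — every corridor.
No 2 of the 8 camera mounts cover everything (all 28 pairs fall short), so 3 is minimum.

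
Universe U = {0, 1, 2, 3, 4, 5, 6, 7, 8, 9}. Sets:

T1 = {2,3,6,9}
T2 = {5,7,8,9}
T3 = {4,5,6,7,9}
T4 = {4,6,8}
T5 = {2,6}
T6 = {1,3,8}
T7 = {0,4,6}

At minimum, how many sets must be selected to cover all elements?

T1, T2, T6, T7 together cover {0, 1, 2, 3, 4, 5, 6, 7, 8, 9} — every element.
No 3 of the 7 sets cover everything (all 35 triples fall short), so 4 is minimum.

4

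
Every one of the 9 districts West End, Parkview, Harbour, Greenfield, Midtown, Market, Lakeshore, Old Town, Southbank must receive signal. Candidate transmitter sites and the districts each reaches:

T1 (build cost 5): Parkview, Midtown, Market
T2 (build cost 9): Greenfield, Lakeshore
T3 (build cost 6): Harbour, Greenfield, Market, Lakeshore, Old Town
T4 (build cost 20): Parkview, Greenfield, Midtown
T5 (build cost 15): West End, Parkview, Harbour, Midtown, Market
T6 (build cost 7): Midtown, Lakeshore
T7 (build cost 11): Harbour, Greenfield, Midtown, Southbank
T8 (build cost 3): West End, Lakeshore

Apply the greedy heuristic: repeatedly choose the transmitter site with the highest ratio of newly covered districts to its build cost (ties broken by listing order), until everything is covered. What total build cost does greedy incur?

Pick 1: T3 adds 5 new (Harbour, Greenfield, Market, Lakeshore, Old Town) at build cost 6 (ratio 5/6).
Pick 2: T1 adds 2 new (Parkview, Midtown) at build cost 5 (ratio 2/5).
Pick 3: T8 adds 1 new (West End) at build cost 3 (ratio 1/3).
Pick 4: T7 adds 1 new (Southbank) at build cost 11 (ratio 1/11).
Greedy total build cost: 6 + 5 + 3 + 11 = 25.

25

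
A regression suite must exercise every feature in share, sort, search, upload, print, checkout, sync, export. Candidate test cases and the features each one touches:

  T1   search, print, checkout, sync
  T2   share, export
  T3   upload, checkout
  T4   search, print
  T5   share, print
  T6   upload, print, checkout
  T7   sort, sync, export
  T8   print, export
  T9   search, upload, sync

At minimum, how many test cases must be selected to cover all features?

T1, T2, T3, T7 together cover {share, sort, search, upload, print, checkout, sync, export} — every feature.
No 3 of the 9 test cases cover everything (all 84 triples fall short), so 4 is minimum.

4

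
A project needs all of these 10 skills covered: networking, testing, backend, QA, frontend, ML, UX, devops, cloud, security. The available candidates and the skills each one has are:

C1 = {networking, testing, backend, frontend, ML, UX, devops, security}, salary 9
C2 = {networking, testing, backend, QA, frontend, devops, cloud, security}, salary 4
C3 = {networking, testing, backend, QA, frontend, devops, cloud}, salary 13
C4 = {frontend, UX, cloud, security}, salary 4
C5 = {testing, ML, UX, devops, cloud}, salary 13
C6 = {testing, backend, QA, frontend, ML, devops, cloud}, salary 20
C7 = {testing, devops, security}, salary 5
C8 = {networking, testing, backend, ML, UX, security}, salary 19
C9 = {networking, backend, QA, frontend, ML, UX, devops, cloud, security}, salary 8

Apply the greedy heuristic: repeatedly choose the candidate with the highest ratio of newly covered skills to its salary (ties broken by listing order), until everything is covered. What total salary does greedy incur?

16

Pick 1: C2 adds 8 new (networking, testing, backend, QA, frontend, devops, cloud, security) at salary 4 (ratio 8/4).
Pick 2: C4 adds 1 new (UX) at salary 4 (ratio 1/4).
Pick 3: C9 adds 1 new (ML) at salary 8 (ratio 1/8).
Greedy total salary: 4 + 4 + 8 = 16. (The true optimum is 12, so greedy overshoots here.)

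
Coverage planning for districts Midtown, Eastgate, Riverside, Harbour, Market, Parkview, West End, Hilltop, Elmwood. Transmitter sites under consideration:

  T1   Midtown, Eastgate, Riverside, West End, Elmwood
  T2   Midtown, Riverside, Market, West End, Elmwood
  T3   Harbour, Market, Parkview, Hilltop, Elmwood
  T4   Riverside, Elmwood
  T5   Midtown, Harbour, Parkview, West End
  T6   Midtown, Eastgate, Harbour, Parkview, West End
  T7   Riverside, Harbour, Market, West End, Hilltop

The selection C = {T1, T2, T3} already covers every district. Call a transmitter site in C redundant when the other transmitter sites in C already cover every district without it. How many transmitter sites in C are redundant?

Drop T1: Eastgate uncovered — not redundant.
Drop T2: the rest still cover every district — redundant.
Drop T3: Harbour, Parkview, Hilltop uncovered — not redundant.
1 redundant: T2.

1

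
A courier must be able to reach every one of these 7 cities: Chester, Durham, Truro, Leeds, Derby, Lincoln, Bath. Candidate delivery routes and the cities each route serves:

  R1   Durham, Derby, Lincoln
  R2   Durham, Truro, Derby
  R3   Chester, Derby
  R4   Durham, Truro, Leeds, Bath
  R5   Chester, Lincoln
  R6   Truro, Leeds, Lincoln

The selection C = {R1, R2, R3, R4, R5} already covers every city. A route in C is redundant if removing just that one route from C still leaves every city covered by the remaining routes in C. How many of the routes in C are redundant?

4

Drop R1: the rest still cover every city — redundant.
Drop R2: the rest still cover every city — redundant.
Drop R3: the rest still cover every city — redundant.
Drop R4: Leeds, Bath uncovered — not redundant.
Drop R5: the rest still cover every city — redundant.
4 redundant: R1, R2, R3, R5.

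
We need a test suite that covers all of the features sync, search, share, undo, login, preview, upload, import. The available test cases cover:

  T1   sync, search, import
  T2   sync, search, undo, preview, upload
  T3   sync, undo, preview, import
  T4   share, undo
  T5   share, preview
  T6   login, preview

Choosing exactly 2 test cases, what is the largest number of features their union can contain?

Choosing T1, T2 covers {sync, search, undo, preview, upload, import} — 6 features.
No choice of 2 test cases does better; here share, login are left uncovered.

6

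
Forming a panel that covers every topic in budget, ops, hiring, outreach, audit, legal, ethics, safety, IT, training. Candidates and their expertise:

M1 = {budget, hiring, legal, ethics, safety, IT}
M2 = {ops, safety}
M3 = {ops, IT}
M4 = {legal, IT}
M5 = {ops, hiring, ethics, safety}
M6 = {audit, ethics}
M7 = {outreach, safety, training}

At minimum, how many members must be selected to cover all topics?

M1, M2, M6, M7 together cover {budget, ops, hiring, outreach, audit, legal, ethics, safety, IT, training} — every topic.
No 3 of the 7 members cover everything (all 35 triples fall short), so 4 is minimum.

4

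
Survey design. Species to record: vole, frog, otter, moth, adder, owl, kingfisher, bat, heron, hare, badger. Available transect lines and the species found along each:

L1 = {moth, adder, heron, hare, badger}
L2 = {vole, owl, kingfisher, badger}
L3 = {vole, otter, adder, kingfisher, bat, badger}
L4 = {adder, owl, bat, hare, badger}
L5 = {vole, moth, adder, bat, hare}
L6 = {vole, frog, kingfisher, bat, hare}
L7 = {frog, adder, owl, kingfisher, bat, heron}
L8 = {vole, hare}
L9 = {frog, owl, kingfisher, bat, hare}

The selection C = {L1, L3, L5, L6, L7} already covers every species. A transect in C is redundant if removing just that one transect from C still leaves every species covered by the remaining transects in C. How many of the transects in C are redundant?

3

Drop L1: the rest still cover every species — redundant.
Drop L3: otter uncovered — not redundant.
Drop L5: the rest still cover every species — redundant.
Drop L6: the rest still cover every species — redundant.
Drop L7: owl uncovered — not redundant.
3 redundant: L1, L5, L6.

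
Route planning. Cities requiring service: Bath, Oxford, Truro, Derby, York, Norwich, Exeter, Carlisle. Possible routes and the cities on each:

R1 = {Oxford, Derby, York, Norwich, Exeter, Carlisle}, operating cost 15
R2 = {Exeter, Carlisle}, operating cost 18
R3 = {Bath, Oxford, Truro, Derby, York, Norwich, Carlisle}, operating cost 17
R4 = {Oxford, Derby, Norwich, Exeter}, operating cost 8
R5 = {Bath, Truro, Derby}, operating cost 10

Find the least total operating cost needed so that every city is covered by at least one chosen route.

25

R1, R5 cover every city at operating cost 15 + 10 = 25.
Any cover uses at least 2 routes; among all covering selections none totals below 25.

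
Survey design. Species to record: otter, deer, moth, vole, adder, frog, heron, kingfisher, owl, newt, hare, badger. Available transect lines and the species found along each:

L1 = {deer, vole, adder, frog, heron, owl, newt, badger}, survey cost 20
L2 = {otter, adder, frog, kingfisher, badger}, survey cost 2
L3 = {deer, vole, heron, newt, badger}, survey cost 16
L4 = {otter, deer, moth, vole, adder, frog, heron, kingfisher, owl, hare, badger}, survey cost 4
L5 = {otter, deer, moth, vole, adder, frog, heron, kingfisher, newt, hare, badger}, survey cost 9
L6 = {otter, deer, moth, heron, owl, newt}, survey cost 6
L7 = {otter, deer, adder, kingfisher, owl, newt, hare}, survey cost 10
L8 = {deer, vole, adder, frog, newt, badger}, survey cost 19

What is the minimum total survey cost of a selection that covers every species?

10

L4, L6 cover every species at survey cost 4 + 6 = 10.
Any cover uses at least 2 transects; among all covering selections none totals below 10.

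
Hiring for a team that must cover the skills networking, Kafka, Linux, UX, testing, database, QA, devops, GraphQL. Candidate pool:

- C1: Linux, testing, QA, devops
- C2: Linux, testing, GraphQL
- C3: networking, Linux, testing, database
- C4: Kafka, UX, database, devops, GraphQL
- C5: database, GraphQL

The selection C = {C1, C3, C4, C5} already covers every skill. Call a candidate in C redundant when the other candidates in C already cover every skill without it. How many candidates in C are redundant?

Drop C1: QA uncovered — not redundant.
Drop C3: networking uncovered — not redundant.
Drop C4: Kafka, UX uncovered — not redundant.
Drop C5: the rest still cover every skill — redundant.
1 redundant: C5.

1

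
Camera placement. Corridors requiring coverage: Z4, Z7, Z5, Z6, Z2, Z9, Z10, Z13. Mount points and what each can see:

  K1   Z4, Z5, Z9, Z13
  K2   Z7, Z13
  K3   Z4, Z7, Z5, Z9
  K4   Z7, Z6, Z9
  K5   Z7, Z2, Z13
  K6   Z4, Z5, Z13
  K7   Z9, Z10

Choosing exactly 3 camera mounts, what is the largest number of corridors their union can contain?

7

Choosing K1, K4, K5 covers {Z4, Z7, Z5, Z6, Z2, Z9, Z13} — 7 corridors.
No choice of 3 camera mounts does better; here Z10 is left uncovered.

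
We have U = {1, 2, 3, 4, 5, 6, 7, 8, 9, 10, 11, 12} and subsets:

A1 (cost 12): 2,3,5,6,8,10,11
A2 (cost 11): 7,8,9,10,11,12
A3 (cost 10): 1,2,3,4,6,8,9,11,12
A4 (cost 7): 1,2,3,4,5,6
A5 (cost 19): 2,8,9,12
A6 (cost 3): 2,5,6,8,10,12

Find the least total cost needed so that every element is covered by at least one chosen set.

A2, A4 cover every element at cost 11 + 7 = 18.
Any cover uses at least 2 sets; among all covering selections none totals below 18.
Greedy by coverage-per-cost would pick A6, A3, A2 for 24 — worse than the optimum 18.

18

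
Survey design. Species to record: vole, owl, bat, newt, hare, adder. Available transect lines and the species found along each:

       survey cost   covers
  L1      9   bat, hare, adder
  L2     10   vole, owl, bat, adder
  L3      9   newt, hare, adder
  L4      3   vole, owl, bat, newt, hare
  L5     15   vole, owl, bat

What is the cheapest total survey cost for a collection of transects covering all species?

L1, L4 cover every species at survey cost 9 + 3 = 12.
Any cover uses at least 2 transects; among all covering selections none totals below 12.

12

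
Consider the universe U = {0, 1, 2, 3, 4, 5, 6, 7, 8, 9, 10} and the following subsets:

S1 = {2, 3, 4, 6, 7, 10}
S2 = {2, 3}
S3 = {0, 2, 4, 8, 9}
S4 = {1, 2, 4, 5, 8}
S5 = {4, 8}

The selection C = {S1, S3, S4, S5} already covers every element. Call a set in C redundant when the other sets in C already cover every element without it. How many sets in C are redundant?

Drop S1: 3, 6, 7, 10 uncovered — not redundant.
Drop S3: 0, 9 uncovered — not redundant.
Drop S4: 1, 5 uncovered — not redundant.
Drop S5: the rest still cover every element — redundant.
1 redundant: S5.

1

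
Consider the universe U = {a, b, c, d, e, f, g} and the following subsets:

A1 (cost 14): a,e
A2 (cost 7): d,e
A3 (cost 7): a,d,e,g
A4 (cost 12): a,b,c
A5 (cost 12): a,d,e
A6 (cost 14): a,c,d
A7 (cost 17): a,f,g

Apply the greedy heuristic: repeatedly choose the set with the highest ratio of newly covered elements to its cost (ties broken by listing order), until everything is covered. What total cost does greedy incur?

Pick 1: A3 adds 4 new (a, d, e, g) at cost 7 (ratio 4/7).
Pick 2: A4 adds 2 new (b, c) at cost 12 (ratio 2/12).
Pick 3: A7 adds 1 new (f) at cost 17 (ratio 1/17).
Greedy total cost: 7 + 12 + 17 = 36.

36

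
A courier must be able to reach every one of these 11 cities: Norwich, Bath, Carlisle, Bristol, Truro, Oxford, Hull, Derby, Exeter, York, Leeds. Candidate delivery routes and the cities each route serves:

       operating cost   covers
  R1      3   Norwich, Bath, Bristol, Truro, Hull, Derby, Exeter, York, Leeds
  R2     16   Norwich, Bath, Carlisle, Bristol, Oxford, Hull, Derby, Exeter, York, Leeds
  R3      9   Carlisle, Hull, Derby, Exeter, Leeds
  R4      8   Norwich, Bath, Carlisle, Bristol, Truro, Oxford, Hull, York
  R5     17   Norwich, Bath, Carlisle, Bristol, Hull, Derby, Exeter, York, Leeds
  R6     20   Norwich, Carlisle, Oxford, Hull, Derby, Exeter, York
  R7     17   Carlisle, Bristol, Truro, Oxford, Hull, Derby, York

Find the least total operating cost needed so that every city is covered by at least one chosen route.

11

R1, R4 cover every city at operating cost 3 + 8 = 11.
Any cover uses at least 2 routes; among all covering selections none totals below 11.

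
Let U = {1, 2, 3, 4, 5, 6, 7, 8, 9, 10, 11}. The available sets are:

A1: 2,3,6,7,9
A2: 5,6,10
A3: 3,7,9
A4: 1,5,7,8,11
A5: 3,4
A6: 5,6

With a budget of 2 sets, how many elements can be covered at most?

Choosing A1, A4 covers {1, 2, 3, 5, 6, 7, 8, 9, 11} — 9 elements.
No choice of 2 sets does better; here 4, 10 are left uncovered.

9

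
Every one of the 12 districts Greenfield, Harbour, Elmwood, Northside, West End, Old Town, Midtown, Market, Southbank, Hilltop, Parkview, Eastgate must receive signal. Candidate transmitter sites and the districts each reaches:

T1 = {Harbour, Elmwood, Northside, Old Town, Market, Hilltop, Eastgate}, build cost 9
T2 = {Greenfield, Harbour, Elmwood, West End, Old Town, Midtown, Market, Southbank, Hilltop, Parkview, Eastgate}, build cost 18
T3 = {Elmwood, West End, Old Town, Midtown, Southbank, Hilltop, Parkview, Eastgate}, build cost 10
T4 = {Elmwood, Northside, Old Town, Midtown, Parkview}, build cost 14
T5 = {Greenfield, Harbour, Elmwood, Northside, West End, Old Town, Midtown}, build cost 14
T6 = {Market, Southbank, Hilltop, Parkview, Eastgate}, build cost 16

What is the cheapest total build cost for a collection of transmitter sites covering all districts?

T1, T2 cover every district at build cost 9 + 18 = 27.
Any cover uses at least 2 transmitter sites; among all covering selections none totals below 27.
Greedy by coverage-per-build cost would pick T3, T1, T5 for 33 — worse than the optimum 27.

27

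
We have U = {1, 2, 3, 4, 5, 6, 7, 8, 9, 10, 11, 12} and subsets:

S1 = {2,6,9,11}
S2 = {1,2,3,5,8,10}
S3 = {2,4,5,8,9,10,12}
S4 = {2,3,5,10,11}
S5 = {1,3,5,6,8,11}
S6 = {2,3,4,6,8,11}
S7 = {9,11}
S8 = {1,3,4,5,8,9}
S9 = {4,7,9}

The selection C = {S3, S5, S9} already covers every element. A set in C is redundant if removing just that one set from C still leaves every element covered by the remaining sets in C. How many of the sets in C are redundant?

0

Drop S3: 2, 10, 12 uncovered — not redundant.
Drop S5: 1, 3, 6, 11 uncovered — not redundant.
Drop S9: 7 uncovered — not redundant.
None of the sets in C is redundant.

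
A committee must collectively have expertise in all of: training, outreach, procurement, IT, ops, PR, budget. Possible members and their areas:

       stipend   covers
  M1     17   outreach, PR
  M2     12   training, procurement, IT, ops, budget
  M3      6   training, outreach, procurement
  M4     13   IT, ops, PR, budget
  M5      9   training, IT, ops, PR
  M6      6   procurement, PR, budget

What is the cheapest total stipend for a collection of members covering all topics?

M3, M4 cover every topic at stipend 6 + 13 = 19.
Any cover uses at least 2 members; among all covering selections none totals below 19.
Greedy by coverage-per-stipend would pick M3, M5, M6 for 21 — worse than the optimum 19.

19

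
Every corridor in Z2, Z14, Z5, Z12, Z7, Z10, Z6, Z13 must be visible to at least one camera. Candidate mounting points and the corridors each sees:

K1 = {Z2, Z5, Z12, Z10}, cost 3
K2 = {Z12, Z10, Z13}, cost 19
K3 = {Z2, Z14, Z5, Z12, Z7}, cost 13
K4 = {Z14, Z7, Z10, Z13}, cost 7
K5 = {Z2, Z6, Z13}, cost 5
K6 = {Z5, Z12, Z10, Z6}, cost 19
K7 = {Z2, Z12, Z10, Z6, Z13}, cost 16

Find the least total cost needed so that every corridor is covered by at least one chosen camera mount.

15

K1, K4, K5 cover every corridor at cost 3 + 7 + 5 = 15.
Any cover uses at least 2 camera mounts; among all covering selections none totals below 15.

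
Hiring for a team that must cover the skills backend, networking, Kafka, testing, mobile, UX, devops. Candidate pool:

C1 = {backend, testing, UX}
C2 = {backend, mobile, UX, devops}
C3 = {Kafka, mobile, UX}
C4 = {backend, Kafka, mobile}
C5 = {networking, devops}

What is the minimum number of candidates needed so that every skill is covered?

3

C1, C3, C5 together cover {backend, networking, Kafka, testing, mobile, UX, devops} — every skill.
No 2 of the 5 candidates cover everything (all 10 pairs fall short), so 3 is minimum.
Greedy (largest uncovered first) would take C2, C1, C3, C5 — 4 candidates — but 3 suffice.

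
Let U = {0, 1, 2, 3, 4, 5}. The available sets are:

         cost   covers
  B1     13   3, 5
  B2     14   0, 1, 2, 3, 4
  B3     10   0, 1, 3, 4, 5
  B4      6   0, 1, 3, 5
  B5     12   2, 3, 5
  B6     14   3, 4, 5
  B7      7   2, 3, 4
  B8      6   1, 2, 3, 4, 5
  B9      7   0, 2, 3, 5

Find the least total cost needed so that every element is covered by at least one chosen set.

B4, B8 cover every element at cost 6 + 6 = 12.
Any cover uses at least 2 sets; among all covering selections none totals below 12.

12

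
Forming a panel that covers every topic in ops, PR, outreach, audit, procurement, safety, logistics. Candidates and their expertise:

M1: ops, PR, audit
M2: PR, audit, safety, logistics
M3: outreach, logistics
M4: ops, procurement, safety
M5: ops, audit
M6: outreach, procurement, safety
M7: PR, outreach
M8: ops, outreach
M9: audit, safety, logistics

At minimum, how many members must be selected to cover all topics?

M1, M2, M6 together cover {ops, PR, outreach, audit, procurement, safety, logistics} — every topic.
No 2 of the 9 members cover everything (all 36 pairs fall short), so 3 is minimum.

3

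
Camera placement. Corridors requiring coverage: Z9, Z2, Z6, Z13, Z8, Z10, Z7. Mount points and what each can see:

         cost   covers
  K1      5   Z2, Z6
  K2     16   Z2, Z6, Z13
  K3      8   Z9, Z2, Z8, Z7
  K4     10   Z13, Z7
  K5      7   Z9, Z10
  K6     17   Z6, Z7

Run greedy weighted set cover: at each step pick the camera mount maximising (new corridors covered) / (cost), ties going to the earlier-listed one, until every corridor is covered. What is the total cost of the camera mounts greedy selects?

30

Pick 1: K3 adds 4 new (Z9, Z2, Z8, Z7) at cost 8 (ratio 4/8).
Pick 2: K1 adds 1 new (Z6) at cost 5 (ratio 1/5).
Pick 3: K5 adds 1 new (Z10) at cost 7 (ratio 1/7).
Pick 4: K4 adds 1 new (Z13) at cost 10 (ratio 1/10).
Greedy total cost: 8 + 5 + 7 + 10 = 30.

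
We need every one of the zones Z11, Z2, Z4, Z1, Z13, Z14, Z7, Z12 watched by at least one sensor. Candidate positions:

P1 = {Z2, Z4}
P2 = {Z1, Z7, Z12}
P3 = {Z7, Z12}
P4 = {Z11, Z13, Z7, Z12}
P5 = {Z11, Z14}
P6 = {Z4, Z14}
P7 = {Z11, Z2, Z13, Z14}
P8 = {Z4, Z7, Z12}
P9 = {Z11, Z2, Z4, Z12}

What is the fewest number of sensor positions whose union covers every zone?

P1, P2, P7 together cover {Z11, Z2, Z4, Z1, Z13, Z14, Z7, Z12} — every zone.
No 2 of the 9 sensor positions cover everything (all 36 pairs fall short), so 3 is minimum.
Greedy (largest uncovered first) would take P4, P1, P2, P5 — 4 sensor positions — but 3 suffice.

3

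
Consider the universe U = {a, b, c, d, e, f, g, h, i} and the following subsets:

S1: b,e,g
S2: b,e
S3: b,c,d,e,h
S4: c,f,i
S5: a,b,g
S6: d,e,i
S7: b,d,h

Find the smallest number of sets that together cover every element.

3

S3, S4, S5 together cover {a, b, c, d, e, f, g, h, i} — every element.
No 2 of the 7 sets cover everything (all 21 pairs fall short), so 3 is minimum.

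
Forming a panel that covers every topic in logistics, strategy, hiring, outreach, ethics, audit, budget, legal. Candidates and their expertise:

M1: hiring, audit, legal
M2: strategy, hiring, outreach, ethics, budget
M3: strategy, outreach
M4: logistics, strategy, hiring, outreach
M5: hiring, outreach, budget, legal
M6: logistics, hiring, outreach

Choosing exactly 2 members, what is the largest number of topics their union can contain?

7

Choosing M1, M2 covers {strategy, hiring, outreach, ethics, audit, budget, legal} — 7 topics.
No choice of 2 members does better; here logistics is left uncovered.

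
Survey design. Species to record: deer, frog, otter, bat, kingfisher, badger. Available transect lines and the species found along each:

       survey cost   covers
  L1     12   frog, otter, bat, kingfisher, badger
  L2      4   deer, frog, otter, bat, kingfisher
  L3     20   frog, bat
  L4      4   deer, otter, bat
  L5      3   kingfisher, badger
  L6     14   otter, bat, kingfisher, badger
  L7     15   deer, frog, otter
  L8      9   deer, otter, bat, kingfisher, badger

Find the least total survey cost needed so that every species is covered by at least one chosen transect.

7

L2, L5 cover every species at survey cost 4 + 3 = 7.
Any cover uses at least 2 transects; among all covering selections none totals below 7.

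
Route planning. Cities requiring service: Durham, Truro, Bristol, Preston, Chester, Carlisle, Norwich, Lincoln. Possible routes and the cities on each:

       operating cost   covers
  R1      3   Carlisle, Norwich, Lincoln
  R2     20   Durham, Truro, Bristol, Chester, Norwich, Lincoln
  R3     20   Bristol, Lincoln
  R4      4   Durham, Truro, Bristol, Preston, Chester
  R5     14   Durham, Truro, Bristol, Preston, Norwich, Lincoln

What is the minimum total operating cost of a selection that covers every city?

R1, R4 cover every city at operating cost 3 + 4 = 7.
Any cover uses at least 2 routes; among all covering selections none totals below 7.

7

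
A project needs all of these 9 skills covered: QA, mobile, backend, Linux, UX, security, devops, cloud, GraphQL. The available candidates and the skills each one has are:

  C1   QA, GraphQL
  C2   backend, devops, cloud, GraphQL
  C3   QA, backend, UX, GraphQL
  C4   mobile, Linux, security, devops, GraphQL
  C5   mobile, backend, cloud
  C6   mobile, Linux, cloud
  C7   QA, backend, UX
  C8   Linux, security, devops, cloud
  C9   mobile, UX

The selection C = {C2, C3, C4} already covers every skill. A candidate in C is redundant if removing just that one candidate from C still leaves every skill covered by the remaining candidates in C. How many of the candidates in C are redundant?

0

Drop C2: cloud uncovered — not redundant.
Drop C3: QA, UX uncovered — not redundant.
Drop C4: mobile, Linux, security uncovered — not redundant.
None of the candidates in C is redundant.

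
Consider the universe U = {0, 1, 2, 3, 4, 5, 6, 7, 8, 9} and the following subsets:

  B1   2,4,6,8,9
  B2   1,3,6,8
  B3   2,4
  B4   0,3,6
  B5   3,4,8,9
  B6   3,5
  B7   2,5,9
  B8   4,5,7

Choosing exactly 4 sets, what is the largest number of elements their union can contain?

Choosing B1, B2, B4, B8 covers {0, 1, 2, 3, 4, 5, 6, 7, 8, 9} — 10 elements.
That is all 10 elements.

10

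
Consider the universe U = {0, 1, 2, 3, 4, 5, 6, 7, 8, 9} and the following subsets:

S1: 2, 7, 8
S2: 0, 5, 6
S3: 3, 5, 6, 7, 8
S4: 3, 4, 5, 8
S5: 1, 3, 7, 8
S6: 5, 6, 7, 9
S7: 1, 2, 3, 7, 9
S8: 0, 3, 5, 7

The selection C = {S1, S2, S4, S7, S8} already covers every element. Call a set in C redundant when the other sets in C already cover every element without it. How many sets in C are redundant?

Drop S1: the rest still cover every element — redundant.
Drop S2: 6 uncovered — not redundant.
Drop S4: 4 uncovered — not redundant.
Drop S7: 1, 9 uncovered — not redundant.
Drop S8: the rest still cover every element — redundant.
2 redundant: S1, S8.

2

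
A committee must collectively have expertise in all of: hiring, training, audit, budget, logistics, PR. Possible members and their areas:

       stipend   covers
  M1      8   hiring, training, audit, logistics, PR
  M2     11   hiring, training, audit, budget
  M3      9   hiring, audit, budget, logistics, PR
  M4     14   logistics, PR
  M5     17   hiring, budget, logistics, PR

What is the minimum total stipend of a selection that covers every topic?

M1, M3 cover every topic at stipend 8 + 9 = 17.
Any cover uses at least 2 members; among all covering selections none totals below 17.

17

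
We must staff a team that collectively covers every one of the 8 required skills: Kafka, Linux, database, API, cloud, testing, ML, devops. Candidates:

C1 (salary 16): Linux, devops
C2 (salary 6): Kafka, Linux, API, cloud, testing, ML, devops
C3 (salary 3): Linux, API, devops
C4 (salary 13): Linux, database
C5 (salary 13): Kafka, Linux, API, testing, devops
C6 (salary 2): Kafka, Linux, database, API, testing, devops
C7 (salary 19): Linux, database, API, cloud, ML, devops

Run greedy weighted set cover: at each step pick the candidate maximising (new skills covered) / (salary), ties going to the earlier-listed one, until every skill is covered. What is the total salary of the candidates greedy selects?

8

Pick 1: C6 adds 6 new (Kafka, Linux, database, API, testing, devops) at salary 2 (ratio 6/2).
Pick 2: C2 adds 2 new (cloud, ML) at salary 6 (ratio 2/6).
Greedy total salary: 2 + 6 = 8.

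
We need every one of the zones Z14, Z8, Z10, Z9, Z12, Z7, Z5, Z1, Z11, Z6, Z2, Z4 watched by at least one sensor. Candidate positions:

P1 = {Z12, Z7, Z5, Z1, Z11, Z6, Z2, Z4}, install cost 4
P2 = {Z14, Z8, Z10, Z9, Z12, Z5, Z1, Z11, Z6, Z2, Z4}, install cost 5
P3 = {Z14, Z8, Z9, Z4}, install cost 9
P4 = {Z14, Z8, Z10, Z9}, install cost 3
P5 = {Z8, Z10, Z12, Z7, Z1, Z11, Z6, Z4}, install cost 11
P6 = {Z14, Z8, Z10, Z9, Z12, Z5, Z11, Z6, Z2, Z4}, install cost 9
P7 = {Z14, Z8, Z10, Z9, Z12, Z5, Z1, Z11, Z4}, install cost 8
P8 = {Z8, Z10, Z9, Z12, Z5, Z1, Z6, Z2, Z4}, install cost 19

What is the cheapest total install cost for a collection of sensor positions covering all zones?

P1, P4 cover every zone at install cost 4 + 3 = 7.
Any cover uses at least 2 sensor positions; among all covering selections none totals below 7.

7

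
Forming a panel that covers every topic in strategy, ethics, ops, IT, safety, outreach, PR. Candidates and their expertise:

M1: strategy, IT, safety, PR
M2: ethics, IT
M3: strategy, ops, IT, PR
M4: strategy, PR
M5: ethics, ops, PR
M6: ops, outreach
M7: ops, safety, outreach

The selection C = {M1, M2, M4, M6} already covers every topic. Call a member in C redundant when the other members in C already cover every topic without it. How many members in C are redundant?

Drop M1: safety uncovered — not redundant.
Drop M2: ethics uncovered — not redundant.
Drop M4: the rest still cover every topic — redundant.
Drop M6: ops, outreach uncovered — not redundant.
1 redundant: M4.

1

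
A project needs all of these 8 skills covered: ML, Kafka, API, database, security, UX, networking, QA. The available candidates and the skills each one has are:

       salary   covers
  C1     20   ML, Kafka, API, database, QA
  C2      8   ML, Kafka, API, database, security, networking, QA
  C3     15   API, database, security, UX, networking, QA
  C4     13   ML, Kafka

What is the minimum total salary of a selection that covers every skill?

23

C2, C3 cover every skill at salary 8 + 15 = 23.
Any cover uses at least 2 candidates; among all covering selections none totals below 23.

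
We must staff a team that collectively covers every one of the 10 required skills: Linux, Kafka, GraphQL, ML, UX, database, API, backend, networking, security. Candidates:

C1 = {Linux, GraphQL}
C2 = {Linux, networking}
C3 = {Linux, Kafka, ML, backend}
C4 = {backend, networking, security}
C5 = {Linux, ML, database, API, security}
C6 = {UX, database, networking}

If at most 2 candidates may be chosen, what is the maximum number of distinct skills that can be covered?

7

Choosing C3, C5 covers {Linux, Kafka, ML, database, API, backend, security} — 7 skills.
No choice of 2 candidates does better; here GraphQL, UX, networking are left uncovered.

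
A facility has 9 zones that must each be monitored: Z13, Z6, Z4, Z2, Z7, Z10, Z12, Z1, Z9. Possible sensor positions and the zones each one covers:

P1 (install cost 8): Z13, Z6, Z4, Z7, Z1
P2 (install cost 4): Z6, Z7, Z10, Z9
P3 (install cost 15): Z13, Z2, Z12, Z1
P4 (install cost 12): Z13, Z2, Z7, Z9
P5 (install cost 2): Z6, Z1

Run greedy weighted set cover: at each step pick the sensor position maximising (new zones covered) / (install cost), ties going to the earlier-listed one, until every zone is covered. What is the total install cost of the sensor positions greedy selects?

Pick 1: P2 adds 4 new (Z6, Z7, Z10, Z9) at install cost 4 (ratio 4/4).
Pick 2: P5 adds 1 new (Z1) at install cost 2 (ratio 1/2).
Pick 3: P1 adds 2 new (Z13, Z4) at install cost 8 (ratio 2/8).
Pick 4: P3 adds 2 new (Z2, Z12) at install cost 15 (ratio 2/15).
Greedy total install cost: 4 + 2 + 8 + 15 = 29. (The true optimum is 27, so greedy overshoots here.)

29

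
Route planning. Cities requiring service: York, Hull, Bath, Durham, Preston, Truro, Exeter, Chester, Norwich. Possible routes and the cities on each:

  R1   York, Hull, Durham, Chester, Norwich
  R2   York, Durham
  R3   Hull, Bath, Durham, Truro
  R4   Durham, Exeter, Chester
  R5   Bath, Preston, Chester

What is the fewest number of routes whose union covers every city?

R1, R3, R4, R5 together cover {York, Hull, Bath, Durham, Preston, Truro, Exeter, Chester, Norwich} — every city.
No 3 of the 5 routes cover everything (all 10 triples fall short), so 4 is minimum.

4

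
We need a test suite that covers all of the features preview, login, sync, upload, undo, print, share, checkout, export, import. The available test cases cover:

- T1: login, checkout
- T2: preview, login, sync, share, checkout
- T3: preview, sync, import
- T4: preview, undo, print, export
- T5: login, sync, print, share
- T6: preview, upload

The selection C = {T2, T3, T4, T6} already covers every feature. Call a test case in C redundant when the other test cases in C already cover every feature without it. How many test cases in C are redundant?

Drop T2: login, share, checkout uncovered — not redundant.
Drop T3: import uncovered — not redundant.
Drop T4: undo, print, export uncovered — not redundant.
Drop T6: upload uncovered — not redundant.
None of the test cases in C is redundant.

0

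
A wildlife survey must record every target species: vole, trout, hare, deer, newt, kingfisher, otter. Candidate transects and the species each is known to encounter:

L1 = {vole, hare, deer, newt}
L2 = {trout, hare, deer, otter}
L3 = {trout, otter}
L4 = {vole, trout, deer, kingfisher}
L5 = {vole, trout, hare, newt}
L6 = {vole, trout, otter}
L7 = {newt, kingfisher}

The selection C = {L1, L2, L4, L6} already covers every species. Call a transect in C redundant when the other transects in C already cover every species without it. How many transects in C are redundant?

Drop L1: newt uncovered — not redundant.
Drop L2: the rest still cover every species — redundant.
Drop L4: kingfisher uncovered — not redundant.
Drop L6: the rest still cover every species — redundant.
2 redundant: L2, L6.

2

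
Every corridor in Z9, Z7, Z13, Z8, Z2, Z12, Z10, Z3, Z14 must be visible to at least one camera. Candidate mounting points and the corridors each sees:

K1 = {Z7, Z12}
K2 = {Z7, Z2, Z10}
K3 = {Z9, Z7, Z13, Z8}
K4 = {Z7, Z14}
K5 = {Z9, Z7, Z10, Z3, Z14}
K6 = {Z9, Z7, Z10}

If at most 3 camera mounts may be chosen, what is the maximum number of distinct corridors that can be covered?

8

Choosing K1, K3, K5 covers {Z9, Z7, Z13, Z8, Z12, Z10, Z3, Z14} — 8 corridors.
No choice of 3 camera mounts does better; here Z2 is left uncovered.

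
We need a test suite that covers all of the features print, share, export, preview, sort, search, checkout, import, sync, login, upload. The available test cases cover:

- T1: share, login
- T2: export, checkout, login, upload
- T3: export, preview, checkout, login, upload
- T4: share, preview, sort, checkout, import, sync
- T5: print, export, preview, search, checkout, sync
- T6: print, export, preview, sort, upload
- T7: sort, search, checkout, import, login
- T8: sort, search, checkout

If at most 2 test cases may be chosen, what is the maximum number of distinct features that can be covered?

9

Choosing T2, T4 covers {share, export, preview, sort, checkout, import, sync, login, upload} — 9 features.
No choice of 2 test cases does better; here print, search are left uncovered.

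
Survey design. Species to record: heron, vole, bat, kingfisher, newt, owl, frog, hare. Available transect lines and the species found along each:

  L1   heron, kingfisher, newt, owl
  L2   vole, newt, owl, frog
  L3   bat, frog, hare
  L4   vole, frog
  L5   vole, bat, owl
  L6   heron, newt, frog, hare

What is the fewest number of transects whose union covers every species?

3

L1, L2, L3 together cover {heron, vole, bat, kingfisher, newt, owl, frog, hare} — every species.
No 2 of the 6 transects cover everything (all 15 pairs fall short), so 3 is minimum.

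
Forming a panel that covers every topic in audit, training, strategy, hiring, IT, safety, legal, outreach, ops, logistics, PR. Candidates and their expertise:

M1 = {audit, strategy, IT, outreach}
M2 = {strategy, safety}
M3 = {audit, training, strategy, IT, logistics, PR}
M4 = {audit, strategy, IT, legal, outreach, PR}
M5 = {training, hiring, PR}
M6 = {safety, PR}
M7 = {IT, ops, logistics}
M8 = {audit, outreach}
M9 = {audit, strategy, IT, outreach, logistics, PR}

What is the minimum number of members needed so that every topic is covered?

4

M2, M4, M5, M7 together cover {audit, training, strategy, hiring, IT, safety, legal, outreach, ops, logistics, PR} — every topic.
No 3 of the 9 members cover everything (all 84 triples fall short), so 4 is minimum.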